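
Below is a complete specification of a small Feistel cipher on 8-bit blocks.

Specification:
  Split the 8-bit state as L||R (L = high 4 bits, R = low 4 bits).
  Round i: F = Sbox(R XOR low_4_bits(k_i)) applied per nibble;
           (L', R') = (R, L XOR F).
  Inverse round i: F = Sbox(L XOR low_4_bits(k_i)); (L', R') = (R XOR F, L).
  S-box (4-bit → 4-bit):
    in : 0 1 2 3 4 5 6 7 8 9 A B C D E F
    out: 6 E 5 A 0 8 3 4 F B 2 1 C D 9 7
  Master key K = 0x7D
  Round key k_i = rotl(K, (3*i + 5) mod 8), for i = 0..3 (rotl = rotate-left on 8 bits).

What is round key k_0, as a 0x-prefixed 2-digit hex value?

K = 0x7D
k_0 = rotl(K, (3*0+5) mod 8) = rotl(K, 5) = 0xAF

0xAF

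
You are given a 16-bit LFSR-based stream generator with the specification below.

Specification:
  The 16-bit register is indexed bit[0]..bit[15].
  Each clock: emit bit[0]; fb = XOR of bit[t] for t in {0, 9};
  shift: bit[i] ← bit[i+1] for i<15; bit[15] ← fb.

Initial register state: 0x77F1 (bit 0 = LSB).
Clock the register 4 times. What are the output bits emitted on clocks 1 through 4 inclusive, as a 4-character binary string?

1000

reg_0 = 0x77F1
clock 1: out=1, reg = 0x3BF8
clock 2: out=0, reg = 0x9DFC
clock 3: out=0, reg = 0x4EFE
clock 4: out=0, reg = 0xA77F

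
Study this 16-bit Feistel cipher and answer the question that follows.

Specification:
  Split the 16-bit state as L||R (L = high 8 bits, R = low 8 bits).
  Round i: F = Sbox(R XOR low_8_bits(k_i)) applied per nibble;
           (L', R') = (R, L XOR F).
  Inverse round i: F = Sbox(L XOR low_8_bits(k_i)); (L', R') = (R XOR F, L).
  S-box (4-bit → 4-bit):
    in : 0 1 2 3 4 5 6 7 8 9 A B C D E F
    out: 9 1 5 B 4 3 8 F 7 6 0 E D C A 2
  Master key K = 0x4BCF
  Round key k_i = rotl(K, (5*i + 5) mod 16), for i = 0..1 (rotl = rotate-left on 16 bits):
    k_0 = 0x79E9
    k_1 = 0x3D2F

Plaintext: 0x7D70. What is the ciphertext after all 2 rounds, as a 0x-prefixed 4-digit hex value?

0x1BC4

s_0 = plaintext = 0x7D70
s_1 = Round(s_0, k_0) = 0x701B
s_2 = Round(s_1, k_1) = 0x1BC4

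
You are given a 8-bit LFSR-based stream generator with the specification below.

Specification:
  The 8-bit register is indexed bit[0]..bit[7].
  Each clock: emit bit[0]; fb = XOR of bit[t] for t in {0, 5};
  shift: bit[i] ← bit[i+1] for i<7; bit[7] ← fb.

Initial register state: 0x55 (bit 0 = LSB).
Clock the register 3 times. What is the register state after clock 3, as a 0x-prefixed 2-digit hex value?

0xEA

reg_0 = 0x55
clock 1: out=1, reg = 0xAA
clock 2: out=0, reg = 0xD5
clock 3: out=1, reg = 0xEA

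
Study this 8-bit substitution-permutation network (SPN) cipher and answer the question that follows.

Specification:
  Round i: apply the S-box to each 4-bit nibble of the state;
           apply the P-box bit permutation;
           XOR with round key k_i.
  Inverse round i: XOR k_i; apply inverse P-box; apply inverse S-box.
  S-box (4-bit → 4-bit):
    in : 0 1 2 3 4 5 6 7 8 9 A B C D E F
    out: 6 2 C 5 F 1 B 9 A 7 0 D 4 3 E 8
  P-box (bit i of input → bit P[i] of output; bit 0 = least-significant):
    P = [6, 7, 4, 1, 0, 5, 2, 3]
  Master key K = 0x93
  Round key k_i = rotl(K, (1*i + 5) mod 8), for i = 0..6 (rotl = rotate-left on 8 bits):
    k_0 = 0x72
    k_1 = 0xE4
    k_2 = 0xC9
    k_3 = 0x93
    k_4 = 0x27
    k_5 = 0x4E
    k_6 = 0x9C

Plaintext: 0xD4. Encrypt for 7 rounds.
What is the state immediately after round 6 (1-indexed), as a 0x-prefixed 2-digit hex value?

s_0 = plaintext = 0xD4
s_1 = Round(s_0, k_0) = 0x81
s_2 = Round(s_1, k_1) = 0x4C
s_3 = Round(s_2, k_2) = 0xF4
s_4 = Round(s_3, k_3) = 0x49
s_5 = Round(s_4, k_4) = 0xDA
s_6 = Round(s_5, k_5) = 0x6F
s_7 = Round(s_6, k_6) = 0xB7

0x6F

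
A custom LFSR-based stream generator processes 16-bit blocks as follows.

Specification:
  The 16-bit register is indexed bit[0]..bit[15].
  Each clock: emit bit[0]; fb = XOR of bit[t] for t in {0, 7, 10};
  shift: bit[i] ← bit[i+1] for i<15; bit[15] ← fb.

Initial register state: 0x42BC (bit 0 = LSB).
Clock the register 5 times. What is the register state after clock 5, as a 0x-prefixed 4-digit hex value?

reg_0 = 0x42BC
clock 1: out=0, reg = 0xA15E
clock 2: out=0, reg = 0x50AF
clock 3: out=1, reg = 0x2857
clock 4: out=1, reg = 0x942B
clock 5: out=1, reg = 0x4A15

0x4A15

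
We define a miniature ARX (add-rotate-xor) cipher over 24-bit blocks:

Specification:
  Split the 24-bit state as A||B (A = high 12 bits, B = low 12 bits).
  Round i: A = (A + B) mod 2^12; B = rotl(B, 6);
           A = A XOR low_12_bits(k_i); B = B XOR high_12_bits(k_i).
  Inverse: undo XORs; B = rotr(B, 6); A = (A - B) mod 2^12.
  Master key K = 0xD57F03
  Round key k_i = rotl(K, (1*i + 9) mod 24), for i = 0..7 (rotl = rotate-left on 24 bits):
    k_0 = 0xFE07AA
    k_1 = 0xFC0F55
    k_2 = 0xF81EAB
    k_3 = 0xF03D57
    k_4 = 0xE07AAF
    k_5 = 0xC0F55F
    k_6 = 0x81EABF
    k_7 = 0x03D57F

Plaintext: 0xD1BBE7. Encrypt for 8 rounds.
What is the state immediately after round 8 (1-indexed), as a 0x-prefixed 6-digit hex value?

0xEAE90F

s_0 = plaintext = 0xD1BBE7
s_1 = Round(s_0, k_0) = 0xEA860F
s_2 = Round(s_1, k_1) = 0xBE2C18
s_3 = Round(s_2, k_2) = 0x9519B1
s_4 = Round(s_3, k_3) = 0xE55365
s_5 = Round(s_4, k_4) = 0xB1574A
s_6 = Round(s_5, k_5) = 0x700E92
s_7 = Round(s_6, k_6) = 0xF2DCA4
s_8 = Round(s_7, k_7) = 0xEAE90F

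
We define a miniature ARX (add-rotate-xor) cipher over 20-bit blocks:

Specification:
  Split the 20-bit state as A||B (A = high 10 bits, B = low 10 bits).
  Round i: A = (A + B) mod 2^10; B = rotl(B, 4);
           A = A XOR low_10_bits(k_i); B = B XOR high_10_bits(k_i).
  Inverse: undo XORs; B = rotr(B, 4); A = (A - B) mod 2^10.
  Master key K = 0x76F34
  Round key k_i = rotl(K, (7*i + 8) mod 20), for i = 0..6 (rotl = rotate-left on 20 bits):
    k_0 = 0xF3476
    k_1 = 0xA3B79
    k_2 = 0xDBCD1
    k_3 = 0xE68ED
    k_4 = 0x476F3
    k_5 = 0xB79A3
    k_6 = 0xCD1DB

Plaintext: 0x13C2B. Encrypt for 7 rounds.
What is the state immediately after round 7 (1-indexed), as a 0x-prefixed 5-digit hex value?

s_0 = plaintext = 0x13C2B
s_1 = Round(s_0, k_0) = 0x0317D
s_2 = Round(s_1, k_1) = 0xBC15B
s_3 = Round(s_2, k_2) = 0x26ADA
s_4 = Round(s_3, k_3) = 0xE6631
s_5 = Round(s_4, k_4) = 0xCE605
s_6 = Round(s_5, k_5) = 0x27686
s_7 = Round(s_6, k_6) = 0xBE35E

0xBE35E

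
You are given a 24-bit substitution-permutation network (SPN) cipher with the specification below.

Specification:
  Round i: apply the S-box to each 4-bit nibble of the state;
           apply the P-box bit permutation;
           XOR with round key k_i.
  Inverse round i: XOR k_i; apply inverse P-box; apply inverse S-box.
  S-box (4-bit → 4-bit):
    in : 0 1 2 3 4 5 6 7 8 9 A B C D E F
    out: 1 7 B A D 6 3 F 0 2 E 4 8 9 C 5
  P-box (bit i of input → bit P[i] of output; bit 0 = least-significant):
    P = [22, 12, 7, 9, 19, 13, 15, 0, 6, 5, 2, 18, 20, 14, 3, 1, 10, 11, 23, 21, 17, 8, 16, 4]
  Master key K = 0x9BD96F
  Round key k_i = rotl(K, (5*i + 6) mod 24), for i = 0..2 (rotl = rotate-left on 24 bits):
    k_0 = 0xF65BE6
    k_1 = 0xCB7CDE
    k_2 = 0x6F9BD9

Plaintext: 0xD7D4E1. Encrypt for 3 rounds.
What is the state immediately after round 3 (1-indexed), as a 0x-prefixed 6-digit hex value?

0x5FAFD2

s_0 = plaintext = 0xD7D4E1
s_1 = Round(s_0, k_0) = 0x00C731
s_2 = Round(s_1, k_1) = 0x8D4839
s_3 = Round(s_2, k_2) = 0x5FAFD2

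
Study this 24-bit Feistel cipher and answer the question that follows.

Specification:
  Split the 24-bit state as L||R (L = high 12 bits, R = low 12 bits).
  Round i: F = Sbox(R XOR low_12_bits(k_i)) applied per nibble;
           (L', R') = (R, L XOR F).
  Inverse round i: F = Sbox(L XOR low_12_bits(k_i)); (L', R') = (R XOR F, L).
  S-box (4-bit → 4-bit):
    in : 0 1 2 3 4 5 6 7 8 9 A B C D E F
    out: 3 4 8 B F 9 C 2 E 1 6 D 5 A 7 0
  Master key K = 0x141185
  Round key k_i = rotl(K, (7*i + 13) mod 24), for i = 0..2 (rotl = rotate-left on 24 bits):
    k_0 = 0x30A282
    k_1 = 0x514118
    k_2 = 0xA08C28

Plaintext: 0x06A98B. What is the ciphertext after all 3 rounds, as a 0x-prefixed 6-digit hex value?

0xC70EC5

s_0 = plaintext = 0x06A98B
s_1 = Round(s_0, k_0) = 0x98BD5B
s_2 = Round(s_1, k_1) = 0xD5BC70
s_3 = Round(s_2, k_2) = 0xC70EC5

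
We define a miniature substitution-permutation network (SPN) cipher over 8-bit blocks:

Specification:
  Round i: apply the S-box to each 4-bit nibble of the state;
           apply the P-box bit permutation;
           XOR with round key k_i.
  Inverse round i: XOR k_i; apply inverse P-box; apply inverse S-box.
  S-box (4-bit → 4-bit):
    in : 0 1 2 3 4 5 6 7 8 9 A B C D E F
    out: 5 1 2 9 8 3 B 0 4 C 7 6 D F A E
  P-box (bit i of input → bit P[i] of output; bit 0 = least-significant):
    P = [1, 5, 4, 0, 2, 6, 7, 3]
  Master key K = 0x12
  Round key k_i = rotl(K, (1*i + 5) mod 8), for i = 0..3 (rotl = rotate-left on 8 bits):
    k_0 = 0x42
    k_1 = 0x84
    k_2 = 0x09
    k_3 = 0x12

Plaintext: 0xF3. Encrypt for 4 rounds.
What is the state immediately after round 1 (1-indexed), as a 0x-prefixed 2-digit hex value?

s_0 = plaintext = 0xF3
s_1 = Round(s_0, k_0) = 0x89
s_2 = Round(s_1, k_1) = 0x15
s_3 = Round(s_2, k_2) = 0x2F
s_4 = Round(s_3, k_3) = 0x63

0x89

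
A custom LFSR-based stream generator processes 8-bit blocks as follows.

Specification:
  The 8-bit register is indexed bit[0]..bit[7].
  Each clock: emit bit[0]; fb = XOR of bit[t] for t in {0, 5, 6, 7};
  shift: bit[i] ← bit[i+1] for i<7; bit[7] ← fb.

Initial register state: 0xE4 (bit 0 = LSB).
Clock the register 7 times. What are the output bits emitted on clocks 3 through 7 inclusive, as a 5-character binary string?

10011

reg_0 = 0xE4
clock 1: out=0, reg = 0xF2
clock 2: out=0, reg = 0xF9
clock 3: out=1, reg = 0x7C
clock 4: out=0, reg = 0x3E
clock 5: out=0, reg = 0x9F
clock 6: out=1, reg = 0x4F
clock 7: out=1, reg = 0x27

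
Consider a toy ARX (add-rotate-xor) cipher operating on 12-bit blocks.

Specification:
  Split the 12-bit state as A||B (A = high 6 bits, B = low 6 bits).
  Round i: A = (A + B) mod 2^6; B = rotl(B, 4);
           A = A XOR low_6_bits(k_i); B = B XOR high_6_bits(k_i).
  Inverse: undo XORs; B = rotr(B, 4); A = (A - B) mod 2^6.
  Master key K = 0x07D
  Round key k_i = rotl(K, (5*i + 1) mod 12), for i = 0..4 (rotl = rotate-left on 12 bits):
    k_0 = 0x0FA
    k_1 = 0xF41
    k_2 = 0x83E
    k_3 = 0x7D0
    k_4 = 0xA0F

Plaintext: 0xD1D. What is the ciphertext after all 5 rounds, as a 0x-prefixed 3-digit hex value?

0x565

s_0 = plaintext = 0xD1D
s_1 = Round(s_0, k_0) = 0xAD4
s_2 = Round(s_1, k_1) = 0xFB8
s_3 = Round(s_2, k_2) = 0x22E
s_4 = Round(s_3, k_3) = 0x9B4
s_5 = Round(s_4, k_4) = 0x565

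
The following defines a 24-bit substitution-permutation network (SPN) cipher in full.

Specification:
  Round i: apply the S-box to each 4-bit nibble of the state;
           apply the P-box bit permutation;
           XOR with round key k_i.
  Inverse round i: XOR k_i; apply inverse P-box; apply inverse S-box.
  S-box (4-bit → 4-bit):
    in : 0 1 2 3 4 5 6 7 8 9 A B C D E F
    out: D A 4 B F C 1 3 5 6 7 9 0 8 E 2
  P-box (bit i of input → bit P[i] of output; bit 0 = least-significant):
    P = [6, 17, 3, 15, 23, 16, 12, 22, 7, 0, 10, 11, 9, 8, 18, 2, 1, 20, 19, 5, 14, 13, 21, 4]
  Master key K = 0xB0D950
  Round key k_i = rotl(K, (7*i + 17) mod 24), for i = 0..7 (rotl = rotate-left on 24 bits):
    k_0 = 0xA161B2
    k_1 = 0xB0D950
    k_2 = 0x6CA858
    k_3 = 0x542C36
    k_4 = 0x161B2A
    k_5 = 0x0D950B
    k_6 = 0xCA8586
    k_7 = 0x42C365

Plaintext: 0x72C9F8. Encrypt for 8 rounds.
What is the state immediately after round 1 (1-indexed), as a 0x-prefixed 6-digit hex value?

s_0 = plaintext = 0x72C9F8
s_1 = Round(s_0, k_0) = 0xA805FB
s_2 = Round(s_1, k_1) = 0x9D3716
s_3 = Round(s_2, k_2) = 0x0D8BBD
s_4 = Round(s_3, k_3) = 0xB0E686
s_5 = Round(s_4, k_4) = 0x9A4ADC
s_6 = Round(s_5, k_5) = 0x71B28C
s_7 = Round(s_6, k_6) = 0x5AF3A2
s_8 = Round(s_7, k_7) = 0xFBDAFE

0xA805FB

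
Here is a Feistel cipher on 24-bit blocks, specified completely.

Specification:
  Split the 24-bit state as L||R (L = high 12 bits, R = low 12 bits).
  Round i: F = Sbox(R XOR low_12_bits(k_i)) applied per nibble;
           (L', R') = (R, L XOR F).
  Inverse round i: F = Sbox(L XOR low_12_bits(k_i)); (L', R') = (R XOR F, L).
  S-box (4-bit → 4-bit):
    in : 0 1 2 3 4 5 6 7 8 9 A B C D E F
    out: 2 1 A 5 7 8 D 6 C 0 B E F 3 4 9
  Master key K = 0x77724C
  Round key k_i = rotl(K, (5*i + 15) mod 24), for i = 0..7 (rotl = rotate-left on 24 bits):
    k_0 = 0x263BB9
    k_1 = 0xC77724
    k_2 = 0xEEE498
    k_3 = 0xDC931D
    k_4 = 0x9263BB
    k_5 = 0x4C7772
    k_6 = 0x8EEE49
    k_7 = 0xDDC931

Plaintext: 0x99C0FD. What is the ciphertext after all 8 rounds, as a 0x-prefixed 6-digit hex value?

s_0 = plaintext = 0x99C0FD
s_1 = Round(s_0, k_0) = 0x0FD7EB
s_2 = Round(s_1, k_1) = 0x7EB204
s_3 = Round(s_2, k_2) = 0x204AE4
s_4 = Round(s_3, k_3) = 0xAE4294
s_5 = Round(s_4, k_4) = 0x294B4D
s_6 = Round(s_5, k_5) = 0xB4DDCD
s_7 = Round(s_6, k_6) = 0xDCDE8A
s_8 = Round(s_7, k_7) = 0xE8AB23

0xE8AB23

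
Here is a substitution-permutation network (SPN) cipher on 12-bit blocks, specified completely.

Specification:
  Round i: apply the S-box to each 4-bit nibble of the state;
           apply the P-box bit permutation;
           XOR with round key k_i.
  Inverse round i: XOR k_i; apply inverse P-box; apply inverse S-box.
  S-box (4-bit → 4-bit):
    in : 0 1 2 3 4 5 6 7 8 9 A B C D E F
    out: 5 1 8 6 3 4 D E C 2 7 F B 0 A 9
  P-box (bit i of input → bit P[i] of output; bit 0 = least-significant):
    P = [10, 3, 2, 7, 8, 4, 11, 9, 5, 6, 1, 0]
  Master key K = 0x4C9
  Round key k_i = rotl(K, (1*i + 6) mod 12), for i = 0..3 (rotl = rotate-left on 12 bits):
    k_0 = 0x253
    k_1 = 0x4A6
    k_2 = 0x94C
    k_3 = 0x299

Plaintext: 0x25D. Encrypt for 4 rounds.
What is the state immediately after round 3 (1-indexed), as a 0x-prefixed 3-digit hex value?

s_0 = plaintext = 0x25D
s_1 = Round(s_0, k_0) = 0xA52
s_2 = Round(s_1, k_1) = 0xC44
s_3 = Round(s_2, k_2) = 0xC35
s_4 = Round(s_3, k_3) = 0xAEC

0xC35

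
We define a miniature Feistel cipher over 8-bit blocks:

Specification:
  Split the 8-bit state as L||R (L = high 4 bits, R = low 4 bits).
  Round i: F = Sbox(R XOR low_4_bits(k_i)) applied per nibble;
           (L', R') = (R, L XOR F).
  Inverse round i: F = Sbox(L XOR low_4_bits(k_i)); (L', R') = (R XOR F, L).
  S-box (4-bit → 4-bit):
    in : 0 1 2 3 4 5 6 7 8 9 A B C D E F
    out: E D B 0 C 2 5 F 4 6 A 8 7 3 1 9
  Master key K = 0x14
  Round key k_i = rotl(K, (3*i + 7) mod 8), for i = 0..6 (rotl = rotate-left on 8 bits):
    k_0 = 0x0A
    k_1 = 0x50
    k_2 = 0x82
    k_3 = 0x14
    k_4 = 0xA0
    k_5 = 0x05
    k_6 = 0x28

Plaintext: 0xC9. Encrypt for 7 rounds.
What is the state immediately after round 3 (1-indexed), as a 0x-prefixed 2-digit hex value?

0xEB

s_0 = plaintext = 0xC9
s_1 = Round(s_0, k_0) = 0x9C
s_2 = Round(s_1, k_1) = 0xCE
s_3 = Round(s_2, k_2) = 0xEB
s_4 = Round(s_3, k_3) = 0xB7
s_5 = Round(s_4, k_4) = 0x74
s_6 = Round(s_5, k_5) = 0x4A
s_7 = Round(s_6, k_6) = 0xAF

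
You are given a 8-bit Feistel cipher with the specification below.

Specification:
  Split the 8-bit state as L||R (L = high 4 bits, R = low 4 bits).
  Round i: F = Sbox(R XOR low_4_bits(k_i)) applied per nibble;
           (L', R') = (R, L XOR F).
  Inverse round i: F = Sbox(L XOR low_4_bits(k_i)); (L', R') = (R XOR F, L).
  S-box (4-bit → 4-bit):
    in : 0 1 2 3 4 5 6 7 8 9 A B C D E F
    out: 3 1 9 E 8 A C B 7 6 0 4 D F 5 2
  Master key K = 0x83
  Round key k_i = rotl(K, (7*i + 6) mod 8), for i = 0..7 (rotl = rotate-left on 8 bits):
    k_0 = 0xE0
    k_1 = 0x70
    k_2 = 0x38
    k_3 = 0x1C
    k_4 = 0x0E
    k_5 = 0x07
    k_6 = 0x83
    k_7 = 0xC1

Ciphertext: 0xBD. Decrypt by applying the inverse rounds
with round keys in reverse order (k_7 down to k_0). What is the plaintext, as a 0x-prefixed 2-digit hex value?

s_0 = ciphertext = 0xBD
s_1 = InvRound(s_0, k_7) = 0xDB
s_2 = InvRound(s_1, k_6) = 0xED
s_3 = InvRound(s_2, k_5) = 0xBE
s_4 = InvRound(s_3, k_4) = 0x4B
s_5 = InvRound(s_4, k_3) = 0xC4
s_6 = InvRound(s_5, k_2) = 0xCC
s_7 = InvRound(s_6, k_1) = 0x1C
s_8 = InvRound(s_7, k_0) = 0xD1

0xD1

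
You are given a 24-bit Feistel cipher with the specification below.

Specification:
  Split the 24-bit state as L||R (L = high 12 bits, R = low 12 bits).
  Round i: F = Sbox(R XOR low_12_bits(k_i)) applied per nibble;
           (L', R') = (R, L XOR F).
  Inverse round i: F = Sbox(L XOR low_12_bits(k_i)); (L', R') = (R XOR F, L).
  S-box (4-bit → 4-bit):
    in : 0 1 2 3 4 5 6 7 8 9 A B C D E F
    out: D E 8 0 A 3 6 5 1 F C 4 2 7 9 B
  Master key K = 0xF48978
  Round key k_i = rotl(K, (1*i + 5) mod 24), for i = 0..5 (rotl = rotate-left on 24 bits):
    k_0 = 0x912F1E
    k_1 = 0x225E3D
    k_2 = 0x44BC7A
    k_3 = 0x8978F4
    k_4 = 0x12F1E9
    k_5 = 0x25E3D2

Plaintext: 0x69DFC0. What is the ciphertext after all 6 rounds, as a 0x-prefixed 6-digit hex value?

0xCF1E3F

s_0 = plaintext = 0x69DFC0
s_1 = Round(s_0, k_0) = 0xFC0BE4
s_2 = Round(s_1, k_1) = 0xBE4CBF
s_3 = Round(s_2, k_2) = 0xCBF6C7
s_4 = Round(s_3, k_3) = 0x6C75BF
s_5 = Round(s_4, k_4) = 0x5BFCF1
s_6 = Round(s_5, k_5) = 0xCF1E3F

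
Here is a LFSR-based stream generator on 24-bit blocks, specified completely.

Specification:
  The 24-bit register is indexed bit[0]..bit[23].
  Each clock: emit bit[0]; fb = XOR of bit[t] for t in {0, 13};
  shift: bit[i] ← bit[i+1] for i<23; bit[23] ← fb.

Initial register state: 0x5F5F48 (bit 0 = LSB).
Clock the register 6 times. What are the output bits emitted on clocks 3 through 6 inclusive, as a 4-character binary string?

reg_0 = 0x5F5F48
clock 1: out=0, reg = 0x2FAFA4
clock 2: out=0, reg = 0x97D7D2
clock 3: out=0, reg = 0x4BEBE9
clock 4: out=1, reg = 0x25F5F4
clock 5: out=0, reg = 0x92FAFA
clock 6: out=0, reg = 0xC97D7D

0100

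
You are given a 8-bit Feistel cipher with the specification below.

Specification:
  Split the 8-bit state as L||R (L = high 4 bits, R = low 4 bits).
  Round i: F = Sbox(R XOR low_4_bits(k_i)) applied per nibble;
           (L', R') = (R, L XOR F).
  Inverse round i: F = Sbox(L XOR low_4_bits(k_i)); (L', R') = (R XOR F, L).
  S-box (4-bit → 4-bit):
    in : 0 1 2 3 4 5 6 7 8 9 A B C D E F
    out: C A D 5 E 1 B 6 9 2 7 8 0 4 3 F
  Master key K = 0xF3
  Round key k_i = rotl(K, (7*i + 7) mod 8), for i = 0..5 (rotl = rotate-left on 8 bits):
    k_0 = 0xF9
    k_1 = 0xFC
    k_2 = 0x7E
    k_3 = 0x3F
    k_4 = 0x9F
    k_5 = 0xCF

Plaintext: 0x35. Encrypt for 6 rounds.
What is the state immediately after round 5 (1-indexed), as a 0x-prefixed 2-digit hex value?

s_0 = plaintext = 0x35
s_1 = Round(s_0, k_0) = 0x53
s_2 = Round(s_1, k_1) = 0x3A
s_3 = Round(s_2, k_2) = 0xAD
s_4 = Round(s_3, k_3) = 0xD7
s_5 = Round(s_4, k_4) = 0x74
s_6 = Round(s_5, k_5) = 0x4F

0x74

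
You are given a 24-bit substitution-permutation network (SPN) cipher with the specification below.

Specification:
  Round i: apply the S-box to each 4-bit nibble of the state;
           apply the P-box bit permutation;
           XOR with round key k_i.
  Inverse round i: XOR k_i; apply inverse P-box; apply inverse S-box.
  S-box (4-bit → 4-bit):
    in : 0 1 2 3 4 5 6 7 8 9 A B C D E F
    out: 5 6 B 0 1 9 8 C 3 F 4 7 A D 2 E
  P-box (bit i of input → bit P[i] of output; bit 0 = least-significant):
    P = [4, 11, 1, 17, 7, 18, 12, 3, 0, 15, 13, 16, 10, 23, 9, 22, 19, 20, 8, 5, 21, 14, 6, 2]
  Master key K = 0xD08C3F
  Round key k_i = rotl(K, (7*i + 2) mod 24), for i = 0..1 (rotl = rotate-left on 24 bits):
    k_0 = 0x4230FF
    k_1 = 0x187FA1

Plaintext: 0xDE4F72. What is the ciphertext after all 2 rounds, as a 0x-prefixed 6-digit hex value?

s_0 = plaintext = 0xDE4F72
s_1 = Round(s_0, k_0) = 0x718CA3
s_2 = Round(s_1, k_1) = 0x89EAE5

0x89EAE5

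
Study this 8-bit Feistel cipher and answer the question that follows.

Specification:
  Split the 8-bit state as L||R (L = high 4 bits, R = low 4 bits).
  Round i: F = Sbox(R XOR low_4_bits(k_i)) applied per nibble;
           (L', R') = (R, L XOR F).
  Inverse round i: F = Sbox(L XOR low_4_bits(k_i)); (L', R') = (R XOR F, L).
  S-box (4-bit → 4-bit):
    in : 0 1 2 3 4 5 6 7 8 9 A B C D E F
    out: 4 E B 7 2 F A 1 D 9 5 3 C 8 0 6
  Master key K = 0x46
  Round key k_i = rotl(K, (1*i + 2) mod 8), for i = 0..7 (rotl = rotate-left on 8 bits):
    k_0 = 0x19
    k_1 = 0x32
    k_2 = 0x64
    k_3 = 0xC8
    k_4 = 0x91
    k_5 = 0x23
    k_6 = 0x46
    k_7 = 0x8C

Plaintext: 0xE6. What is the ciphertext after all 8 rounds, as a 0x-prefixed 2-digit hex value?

s_0 = plaintext = 0xE6
s_1 = Round(s_0, k_0) = 0x68
s_2 = Round(s_1, k_1) = 0x83
s_3 = Round(s_2, k_2) = 0x39
s_4 = Round(s_3, k_3) = 0x9D
s_5 = Round(s_4, k_4) = 0xD5
s_6 = Round(s_5, k_5) = 0x57
s_7 = Round(s_6, k_6) = 0x7B
s_8 = Round(s_7, k_7) = 0xB6

0xB6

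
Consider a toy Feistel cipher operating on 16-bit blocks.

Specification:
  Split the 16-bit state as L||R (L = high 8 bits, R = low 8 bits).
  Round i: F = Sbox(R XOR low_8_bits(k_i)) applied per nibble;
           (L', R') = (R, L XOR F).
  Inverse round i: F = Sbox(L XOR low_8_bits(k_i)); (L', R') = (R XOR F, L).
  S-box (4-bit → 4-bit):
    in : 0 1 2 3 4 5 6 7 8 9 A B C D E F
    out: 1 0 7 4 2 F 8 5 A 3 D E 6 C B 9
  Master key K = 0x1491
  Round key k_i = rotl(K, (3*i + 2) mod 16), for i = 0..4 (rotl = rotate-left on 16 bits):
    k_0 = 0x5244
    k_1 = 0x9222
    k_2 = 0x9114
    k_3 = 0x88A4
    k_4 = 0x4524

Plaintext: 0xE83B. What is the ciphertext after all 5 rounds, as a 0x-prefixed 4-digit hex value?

s_0 = plaintext = 0xE83B
s_1 = Round(s_0, k_0) = 0x3BB1
s_2 = Round(s_1, k_1) = 0xB10F
s_3 = Round(s_2, k_2) = 0x0FBF
s_4 = Round(s_3, k_3) = 0xBF01
s_5 = Round(s_4, k_4) = 0x01C0

0x01C0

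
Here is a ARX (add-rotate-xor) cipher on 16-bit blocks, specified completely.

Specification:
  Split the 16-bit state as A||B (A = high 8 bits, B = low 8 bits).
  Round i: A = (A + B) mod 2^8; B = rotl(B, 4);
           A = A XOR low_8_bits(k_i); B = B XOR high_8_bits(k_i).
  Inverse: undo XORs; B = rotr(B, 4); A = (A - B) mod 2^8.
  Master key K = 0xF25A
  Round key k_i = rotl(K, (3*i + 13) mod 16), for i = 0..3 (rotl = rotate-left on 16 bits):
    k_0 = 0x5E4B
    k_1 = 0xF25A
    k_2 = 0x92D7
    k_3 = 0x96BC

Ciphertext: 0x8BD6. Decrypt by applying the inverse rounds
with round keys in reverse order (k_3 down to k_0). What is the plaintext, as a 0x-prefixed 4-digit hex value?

0xA57E

s_0 = ciphertext = 0x8BD6
s_1 = InvRound(s_0, k_3) = 0x3304
s_2 = InvRound(s_1, k_2) = 0x7B69
s_3 = InvRound(s_2, k_1) = 0x68B9
s_4 = InvRound(s_3, k_0) = 0xA57E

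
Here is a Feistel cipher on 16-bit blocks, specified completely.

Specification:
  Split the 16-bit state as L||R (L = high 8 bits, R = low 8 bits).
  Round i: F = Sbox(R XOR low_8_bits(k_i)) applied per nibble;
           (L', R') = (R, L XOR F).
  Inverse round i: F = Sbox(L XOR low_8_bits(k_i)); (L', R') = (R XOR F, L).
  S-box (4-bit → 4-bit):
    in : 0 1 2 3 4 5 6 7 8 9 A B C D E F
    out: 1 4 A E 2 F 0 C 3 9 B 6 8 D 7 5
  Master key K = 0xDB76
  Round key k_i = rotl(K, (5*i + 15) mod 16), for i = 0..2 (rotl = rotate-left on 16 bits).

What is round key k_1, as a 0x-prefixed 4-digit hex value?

0xB76D

K = 0xDB76
k_0 = rotl(K, (5*0+15) mod 16) = rotl(K, 15) = 0x6DBB
k_1 = rotl(K, (5*1+15) mod 16) = rotl(K, 4) = 0xB76D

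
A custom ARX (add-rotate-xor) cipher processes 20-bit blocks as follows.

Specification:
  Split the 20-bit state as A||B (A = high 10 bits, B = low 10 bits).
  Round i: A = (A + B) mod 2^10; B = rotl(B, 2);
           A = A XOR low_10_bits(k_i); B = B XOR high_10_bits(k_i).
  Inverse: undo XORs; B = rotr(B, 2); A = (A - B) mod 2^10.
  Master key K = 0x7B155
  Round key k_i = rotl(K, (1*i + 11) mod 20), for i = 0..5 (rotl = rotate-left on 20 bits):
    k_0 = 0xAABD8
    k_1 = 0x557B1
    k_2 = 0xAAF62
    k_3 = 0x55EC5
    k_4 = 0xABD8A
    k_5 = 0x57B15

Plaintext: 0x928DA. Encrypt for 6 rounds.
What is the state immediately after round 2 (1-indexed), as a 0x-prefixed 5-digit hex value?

0x43E5C

s_0 = plaintext = 0x928DA
s_1 = Round(s_0, k_0) = 0x3F1C2
s_2 = Round(s_1, k_1) = 0x43E5C
s_3 = Round(s_2, k_2) = 0x027D9
s_4 = Round(s_3, k_3) = 0x49E30
s_5 = Round(s_4, k_4) = 0xB766D
s_6 = Round(s_5, k_5) = 0x97CE8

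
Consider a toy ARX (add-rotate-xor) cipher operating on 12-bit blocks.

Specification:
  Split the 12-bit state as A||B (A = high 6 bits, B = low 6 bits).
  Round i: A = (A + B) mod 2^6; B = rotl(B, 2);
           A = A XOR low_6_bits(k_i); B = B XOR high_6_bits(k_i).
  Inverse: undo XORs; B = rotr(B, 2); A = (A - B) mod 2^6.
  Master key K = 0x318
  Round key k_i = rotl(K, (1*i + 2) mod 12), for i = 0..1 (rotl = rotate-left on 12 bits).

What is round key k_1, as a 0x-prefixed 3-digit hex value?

0x8C1

K = 0x318
k_0 = rotl(K, (1*0+2) mod 12) = rotl(K, 2) = 0xC60
k_1 = rotl(K, (1*1+2) mod 12) = rotl(K, 3) = 0x8C1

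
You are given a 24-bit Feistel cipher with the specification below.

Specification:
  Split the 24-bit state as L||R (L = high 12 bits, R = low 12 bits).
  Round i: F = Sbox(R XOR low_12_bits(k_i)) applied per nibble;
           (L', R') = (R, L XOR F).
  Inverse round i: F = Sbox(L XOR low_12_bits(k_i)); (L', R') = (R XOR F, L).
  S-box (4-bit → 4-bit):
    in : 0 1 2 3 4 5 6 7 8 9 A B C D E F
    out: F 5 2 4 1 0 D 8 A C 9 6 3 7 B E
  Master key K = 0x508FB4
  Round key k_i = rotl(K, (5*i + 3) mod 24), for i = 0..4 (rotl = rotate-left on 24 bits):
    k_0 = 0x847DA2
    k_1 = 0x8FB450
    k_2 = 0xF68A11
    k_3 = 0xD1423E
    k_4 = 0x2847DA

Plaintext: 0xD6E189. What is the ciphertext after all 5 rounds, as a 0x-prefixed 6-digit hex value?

s_0 = plaintext = 0xD6E189
s_1 = Round(s_0, k_0) = 0x189E48
s_2 = Round(s_1, k_1) = 0xE488D3
s_3 = Round(s_2, k_2) = 0x8D3C7A
s_4 = Round(s_3, k_3) = 0xC7A3C2
s_5 = Round(s_4, k_4) = 0x3C2D20

0x3C2D20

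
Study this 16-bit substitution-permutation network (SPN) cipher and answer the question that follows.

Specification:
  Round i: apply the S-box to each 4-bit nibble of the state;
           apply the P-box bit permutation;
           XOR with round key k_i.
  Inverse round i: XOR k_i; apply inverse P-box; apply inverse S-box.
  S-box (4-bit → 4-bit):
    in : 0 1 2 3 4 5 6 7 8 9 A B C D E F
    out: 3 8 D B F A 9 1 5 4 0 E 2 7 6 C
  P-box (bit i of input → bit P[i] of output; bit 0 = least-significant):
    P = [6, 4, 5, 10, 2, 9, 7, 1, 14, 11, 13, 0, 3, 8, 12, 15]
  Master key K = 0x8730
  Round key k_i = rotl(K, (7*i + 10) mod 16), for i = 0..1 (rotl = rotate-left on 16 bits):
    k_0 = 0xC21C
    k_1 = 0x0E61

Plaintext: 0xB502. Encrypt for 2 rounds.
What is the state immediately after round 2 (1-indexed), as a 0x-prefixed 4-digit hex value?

0xE745

s_0 = plaintext = 0xB502
s_1 = Round(s_0, k_0) = 0x5D79
s_2 = Round(s_1, k_1) = 0xE745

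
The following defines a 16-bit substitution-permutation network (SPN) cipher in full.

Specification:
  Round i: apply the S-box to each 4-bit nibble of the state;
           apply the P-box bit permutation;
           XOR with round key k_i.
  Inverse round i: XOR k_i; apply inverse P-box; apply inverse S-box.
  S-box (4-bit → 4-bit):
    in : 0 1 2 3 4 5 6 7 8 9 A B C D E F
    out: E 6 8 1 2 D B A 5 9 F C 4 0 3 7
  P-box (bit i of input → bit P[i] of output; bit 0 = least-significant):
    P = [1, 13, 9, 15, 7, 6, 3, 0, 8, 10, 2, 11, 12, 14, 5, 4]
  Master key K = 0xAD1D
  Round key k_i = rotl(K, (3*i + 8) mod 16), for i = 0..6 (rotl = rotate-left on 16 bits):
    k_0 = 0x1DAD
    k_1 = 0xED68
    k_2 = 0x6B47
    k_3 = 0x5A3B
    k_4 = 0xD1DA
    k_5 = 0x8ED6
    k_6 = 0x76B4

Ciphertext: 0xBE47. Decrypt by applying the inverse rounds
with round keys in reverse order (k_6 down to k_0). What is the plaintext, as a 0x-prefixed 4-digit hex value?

s_0 = ciphertext = 0xBE47
s_1 = InvRound(s_0, k_6) = 0x0269
s_2 = InvRound(s_1, k_5) = 0xB059
s_3 = InvRound(s_2, k_4) = 0x439E
s_4 = InvRound(s_3, k_3) = 0x859D
s_5 = InvRound(s_4, k_2) = 0x77FA
s_6 = InvRound(s_5, k_1) = 0x9235
s_7 = InvRound(s_6, k_0) = 0x268B

0x268B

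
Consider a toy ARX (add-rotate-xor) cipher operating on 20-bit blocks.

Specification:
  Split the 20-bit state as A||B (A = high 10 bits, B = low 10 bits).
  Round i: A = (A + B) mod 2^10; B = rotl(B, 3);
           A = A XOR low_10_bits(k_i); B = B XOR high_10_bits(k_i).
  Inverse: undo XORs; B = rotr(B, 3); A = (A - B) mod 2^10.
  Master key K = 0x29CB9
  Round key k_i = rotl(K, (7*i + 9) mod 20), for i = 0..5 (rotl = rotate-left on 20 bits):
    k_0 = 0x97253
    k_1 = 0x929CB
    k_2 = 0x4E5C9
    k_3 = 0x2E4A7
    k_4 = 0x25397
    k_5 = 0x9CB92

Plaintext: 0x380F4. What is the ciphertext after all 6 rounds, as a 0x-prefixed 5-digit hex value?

0xF4881

s_0 = plaintext = 0x380F4
s_1 = Round(s_0, k_0) = 0xE1DFD
s_2 = Round(s_1, k_1) = 0x13DA1
s_3 = Round(s_2, k_2) = 0x0E432
s_4 = Round(s_3, k_3) = 0x33129
s_5 = Round(s_4, k_4) = 0x989DE
s_6 = Round(s_5, k_5) = 0xF4881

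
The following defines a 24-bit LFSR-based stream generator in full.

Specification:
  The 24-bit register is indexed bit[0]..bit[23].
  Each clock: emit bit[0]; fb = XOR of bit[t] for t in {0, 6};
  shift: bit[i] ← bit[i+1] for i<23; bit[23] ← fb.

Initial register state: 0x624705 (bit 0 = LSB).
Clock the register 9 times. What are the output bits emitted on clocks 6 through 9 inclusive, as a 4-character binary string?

0001

reg_0 = 0x624705
clock 1: out=1, reg = 0xB12382
clock 2: out=0, reg = 0x5891C1
clock 3: out=1, reg = 0x2C48E0
clock 4: out=0, reg = 0x962470
clock 5: out=0, reg = 0xCB1238
clock 6: out=0, reg = 0x65891C
clock 7: out=0, reg = 0x32C48E
clock 8: out=0, reg = 0x196247
clock 9: out=1, reg = 0x0CB123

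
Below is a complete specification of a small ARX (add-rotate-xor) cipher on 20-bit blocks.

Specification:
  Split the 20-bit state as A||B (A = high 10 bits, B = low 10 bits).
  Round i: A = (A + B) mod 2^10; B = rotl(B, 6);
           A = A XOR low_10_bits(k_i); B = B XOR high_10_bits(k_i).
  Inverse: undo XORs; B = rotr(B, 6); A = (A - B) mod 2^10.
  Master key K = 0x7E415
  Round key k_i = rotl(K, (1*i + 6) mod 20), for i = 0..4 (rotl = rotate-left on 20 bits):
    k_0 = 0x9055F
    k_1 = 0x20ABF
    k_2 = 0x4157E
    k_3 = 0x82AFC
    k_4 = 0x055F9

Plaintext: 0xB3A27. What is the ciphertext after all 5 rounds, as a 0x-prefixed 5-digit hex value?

s_0 = plaintext = 0xB3A27
s_1 = Round(s_0, k_0) = 0x6ABA3
s_2 = Round(s_1, k_1) = 0xFC878
s_3 = Round(s_2, k_2) = 0x45302
s_4 = Round(s_3, k_3) = 0xBAABA
s_5 = Round(s_4, k_4) = 0x176BE

0x176BE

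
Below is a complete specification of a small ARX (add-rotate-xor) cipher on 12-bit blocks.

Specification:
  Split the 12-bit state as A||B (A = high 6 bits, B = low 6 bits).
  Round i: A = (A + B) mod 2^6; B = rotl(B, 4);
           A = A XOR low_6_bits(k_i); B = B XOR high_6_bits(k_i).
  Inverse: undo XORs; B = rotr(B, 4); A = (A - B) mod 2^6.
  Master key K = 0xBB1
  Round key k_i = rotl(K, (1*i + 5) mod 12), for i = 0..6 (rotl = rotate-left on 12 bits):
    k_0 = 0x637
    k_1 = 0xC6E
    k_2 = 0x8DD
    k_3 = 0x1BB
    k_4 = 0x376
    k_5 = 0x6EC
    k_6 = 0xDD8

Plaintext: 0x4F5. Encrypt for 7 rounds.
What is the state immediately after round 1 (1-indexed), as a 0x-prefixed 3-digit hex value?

s_0 = plaintext = 0x4F5
s_1 = Round(s_0, k_0) = 0xFC5
s_2 = Round(s_1, k_1) = 0xAA0
s_3 = Round(s_2, k_2) = 0x5EB
s_4 = Round(s_3, k_3) = 0xE7C
s_5 = Round(s_4, k_4) = 0x0C2
s_6 = Round(s_5, k_5) = 0xA7B
s_7 = Round(s_6, k_6) = 0xF09

0xFC5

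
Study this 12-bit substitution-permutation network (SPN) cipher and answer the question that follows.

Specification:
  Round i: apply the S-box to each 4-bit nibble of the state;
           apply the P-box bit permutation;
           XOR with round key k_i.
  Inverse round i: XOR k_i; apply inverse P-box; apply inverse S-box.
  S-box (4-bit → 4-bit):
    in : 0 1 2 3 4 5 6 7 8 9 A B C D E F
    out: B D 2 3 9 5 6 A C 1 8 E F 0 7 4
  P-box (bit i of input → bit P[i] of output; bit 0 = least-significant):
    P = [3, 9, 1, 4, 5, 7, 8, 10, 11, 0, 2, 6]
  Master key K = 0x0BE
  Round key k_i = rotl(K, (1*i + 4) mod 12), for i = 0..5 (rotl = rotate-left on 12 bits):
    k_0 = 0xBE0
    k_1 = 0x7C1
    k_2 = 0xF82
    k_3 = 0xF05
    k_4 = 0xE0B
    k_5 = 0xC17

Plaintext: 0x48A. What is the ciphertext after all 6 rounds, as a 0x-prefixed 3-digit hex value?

0xEDD

s_0 = plaintext = 0x48A
s_1 = Round(s_0, k_0) = 0x6B0
s_2 = Round(s_1, k_1) = 0x05C
s_3 = Round(s_2, k_2) = 0x4F9
s_4 = Round(s_3, k_3) = 0x64D
s_5 = Round(s_4, k_4) = 0xA2E
s_6 = Round(s_5, k_5) = 0xEDD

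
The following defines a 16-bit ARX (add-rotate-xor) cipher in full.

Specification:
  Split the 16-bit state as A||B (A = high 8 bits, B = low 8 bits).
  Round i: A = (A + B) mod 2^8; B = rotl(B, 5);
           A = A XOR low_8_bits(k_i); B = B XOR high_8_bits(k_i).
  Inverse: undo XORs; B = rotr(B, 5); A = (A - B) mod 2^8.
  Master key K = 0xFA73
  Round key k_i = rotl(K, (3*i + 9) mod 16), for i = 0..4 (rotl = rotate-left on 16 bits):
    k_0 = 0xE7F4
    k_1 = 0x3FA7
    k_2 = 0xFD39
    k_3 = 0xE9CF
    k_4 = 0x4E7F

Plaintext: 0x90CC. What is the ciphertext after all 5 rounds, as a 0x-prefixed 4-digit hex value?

0x06FC

s_0 = plaintext = 0x90CC
s_1 = Round(s_0, k_0) = 0xA87E
s_2 = Round(s_1, k_1) = 0x81F0
s_3 = Round(s_2, k_2) = 0x48E3
s_4 = Round(s_3, k_3) = 0xE495
s_5 = Round(s_4, k_4) = 0x06FC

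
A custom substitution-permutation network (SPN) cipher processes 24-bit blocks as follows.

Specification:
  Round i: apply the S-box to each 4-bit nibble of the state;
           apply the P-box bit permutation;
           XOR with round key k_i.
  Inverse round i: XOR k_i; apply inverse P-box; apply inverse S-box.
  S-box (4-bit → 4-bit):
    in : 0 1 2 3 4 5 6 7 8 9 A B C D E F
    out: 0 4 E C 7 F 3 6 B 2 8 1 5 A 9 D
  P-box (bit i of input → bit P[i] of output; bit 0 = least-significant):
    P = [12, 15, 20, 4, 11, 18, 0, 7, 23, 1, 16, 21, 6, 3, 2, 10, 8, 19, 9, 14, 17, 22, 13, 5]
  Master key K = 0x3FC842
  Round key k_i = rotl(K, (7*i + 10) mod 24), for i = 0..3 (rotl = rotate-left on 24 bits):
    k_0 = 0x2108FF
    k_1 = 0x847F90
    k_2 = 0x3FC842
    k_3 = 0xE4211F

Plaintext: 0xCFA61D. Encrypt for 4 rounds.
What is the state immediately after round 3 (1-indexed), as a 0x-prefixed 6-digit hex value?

0x32AF6F

s_0 = plaintext = 0xCFA61D
s_1 = Round(s_0, k_0) = 0xA3EFEC
s_2 = Round(s_1, k_1) = 0x352170
s_3 = Round(s_2, k_2) = 0x32AF6F
s_4 = Round(s_3, k_3) = 0x595F2F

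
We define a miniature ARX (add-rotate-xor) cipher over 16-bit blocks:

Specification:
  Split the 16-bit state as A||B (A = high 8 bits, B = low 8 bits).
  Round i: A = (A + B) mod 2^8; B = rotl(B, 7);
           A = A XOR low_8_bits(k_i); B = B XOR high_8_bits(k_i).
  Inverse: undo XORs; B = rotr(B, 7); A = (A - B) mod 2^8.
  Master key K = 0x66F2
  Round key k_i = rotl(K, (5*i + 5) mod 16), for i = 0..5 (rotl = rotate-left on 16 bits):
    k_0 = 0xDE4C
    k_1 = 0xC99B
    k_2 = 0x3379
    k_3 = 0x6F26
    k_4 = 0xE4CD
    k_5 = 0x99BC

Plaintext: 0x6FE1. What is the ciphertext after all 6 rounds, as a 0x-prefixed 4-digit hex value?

s_0 = plaintext = 0x6FE1
s_1 = Round(s_0, k_0) = 0x1C2E
s_2 = Round(s_1, k_1) = 0xD1DE
s_3 = Round(s_2, k_2) = 0xD65C
s_4 = Round(s_3, k_3) = 0x1441
s_5 = Round(s_4, k_4) = 0x9844
s_6 = Round(s_5, k_5) = 0x60BB

0x60BB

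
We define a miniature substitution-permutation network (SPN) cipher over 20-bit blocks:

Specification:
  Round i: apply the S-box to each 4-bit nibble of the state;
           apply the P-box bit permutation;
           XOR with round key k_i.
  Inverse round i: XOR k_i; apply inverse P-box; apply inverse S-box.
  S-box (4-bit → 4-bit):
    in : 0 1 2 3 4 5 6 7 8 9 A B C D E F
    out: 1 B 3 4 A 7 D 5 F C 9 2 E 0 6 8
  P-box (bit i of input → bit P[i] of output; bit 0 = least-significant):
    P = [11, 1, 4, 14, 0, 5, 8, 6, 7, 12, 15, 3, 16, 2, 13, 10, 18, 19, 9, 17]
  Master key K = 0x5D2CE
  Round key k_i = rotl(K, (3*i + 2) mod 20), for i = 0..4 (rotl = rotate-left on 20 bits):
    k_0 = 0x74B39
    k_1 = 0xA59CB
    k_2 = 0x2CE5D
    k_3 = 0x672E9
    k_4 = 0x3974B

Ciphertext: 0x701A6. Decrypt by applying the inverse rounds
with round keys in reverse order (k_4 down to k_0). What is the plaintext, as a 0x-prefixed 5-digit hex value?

0x5137F

s_0 = ciphertext = 0x701A6
s_1 = InvRound(s_0, k_4) = 0x7481D
s_2 = InvRound(s_1, k_3) = 0x35247
s_3 = InvRound(s_2, k_2) = 0xDACD5
s_4 = InvRound(s_3, k_1) = 0xA8C3C
s_5 = InvRound(s_4, k_0) = 0x5137F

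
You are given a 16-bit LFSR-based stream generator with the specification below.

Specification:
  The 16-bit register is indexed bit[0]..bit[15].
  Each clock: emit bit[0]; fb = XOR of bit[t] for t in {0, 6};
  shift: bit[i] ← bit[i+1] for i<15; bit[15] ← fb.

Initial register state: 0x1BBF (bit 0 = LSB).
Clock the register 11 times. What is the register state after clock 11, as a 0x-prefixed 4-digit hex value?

0xFA23

reg_0 = 0x1BBF
clock 1: out=1, reg = 0x8DDF
clock 2: out=1, reg = 0x46EF
clock 3: out=1, reg = 0x2377
clock 4: out=1, reg = 0x11BB
clock 5: out=1, reg = 0x88DD
clock 6: out=1, reg = 0x446E
clock 7: out=0, reg = 0xA237
clock 8: out=1, reg = 0xD11B
clock 9: out=1, reg = 0xE88D
clock 10: out=1, reg = 0xF446
clock 11: out=0, reg = 0xFA23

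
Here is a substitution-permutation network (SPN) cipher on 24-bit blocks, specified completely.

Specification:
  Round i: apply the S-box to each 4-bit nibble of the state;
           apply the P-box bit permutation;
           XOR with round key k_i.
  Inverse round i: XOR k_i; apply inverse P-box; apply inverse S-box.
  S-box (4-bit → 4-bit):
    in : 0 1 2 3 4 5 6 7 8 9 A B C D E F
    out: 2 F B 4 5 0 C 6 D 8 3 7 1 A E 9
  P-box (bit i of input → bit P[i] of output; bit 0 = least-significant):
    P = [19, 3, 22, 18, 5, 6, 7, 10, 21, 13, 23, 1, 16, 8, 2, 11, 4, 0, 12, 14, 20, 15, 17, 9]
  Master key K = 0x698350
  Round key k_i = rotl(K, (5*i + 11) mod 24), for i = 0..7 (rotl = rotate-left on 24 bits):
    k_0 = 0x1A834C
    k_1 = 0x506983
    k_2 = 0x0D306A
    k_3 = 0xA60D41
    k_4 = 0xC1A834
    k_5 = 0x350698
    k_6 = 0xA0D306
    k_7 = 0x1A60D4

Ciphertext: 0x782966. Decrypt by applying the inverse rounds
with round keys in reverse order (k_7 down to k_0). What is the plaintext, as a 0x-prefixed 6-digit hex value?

s_0 = ciphertext = 0x782966
s_1 = InvRound(s_0, k_7) = 0x3FDF43
s_2 = InvRound(s_1, k_6) = 0x4083DF
s_3 = InvRound(s_2, k_5) = 0xA0BFD6
s_4 = InvRound(s_3, k_4) = 0x93AF13
s_5 = InvRound(s_4, k_3) = 0x2CC209
s_6 = InvRound(s_5, k_2) = 0xDEC2A5
s_7 = InvRound(s_6, k_1) = 0xE5EECF
s_8 = InvRound(s_7, k_0) = 0x4D2168

0x4D2168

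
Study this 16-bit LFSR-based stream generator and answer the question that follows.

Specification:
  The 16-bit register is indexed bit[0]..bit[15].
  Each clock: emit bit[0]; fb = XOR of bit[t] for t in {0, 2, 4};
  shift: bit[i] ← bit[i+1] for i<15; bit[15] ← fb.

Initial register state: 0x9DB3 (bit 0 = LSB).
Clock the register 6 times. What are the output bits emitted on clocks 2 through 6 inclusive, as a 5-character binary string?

reg_0 = 0x9DB3
clock 1: out=1, reg = 0x4ED9
clock 2: out=1, reg = 0x276C
clock 3: out=0, reg = 0x93B6
clock 4: out=0, reg = 0x49DB
clock 5: out=1, reg = 0x24ED
clock 6: out=1, reg = 0x1276

10011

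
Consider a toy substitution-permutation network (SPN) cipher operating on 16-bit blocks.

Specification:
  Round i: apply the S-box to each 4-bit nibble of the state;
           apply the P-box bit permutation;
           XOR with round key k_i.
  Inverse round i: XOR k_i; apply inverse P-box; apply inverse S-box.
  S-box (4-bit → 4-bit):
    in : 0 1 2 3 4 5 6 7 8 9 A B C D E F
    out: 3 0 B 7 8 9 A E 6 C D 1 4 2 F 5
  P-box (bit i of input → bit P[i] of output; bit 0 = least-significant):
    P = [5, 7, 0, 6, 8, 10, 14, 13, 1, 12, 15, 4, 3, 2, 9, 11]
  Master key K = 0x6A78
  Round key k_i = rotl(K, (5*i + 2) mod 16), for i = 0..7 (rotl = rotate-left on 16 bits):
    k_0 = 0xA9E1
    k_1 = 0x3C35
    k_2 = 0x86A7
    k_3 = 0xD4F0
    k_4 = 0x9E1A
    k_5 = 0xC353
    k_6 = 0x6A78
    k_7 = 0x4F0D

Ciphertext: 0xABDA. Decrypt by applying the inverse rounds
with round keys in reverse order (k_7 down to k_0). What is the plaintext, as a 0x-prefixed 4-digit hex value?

s_0 = ciphertext = 0xABDA
s_1 = InvRound(s_0, k_7) = 0xDA77
s_2 = InvRound(s_1, k_6) = 0x034C
s_3 = InvRound(s_2, k_5) = 0x0ACC
s_4 = InvRound(s_3, k_4) = 0xDED6
s_5 = InvRound(s_4, k_3) = 0x7B1B
s_6 = InvRound(s_5, k_2) = 0x27E0
s_7 = InvRound(s_6, k_1) = 0x76B7
s_8 = InvRound(s_7, k_0) = 0x7E34

0x7E34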